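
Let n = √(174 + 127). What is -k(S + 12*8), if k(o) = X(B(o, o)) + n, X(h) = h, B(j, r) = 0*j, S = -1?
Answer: -√301 ≈ -17.349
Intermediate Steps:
B(j, r) = 0
n = √301 ≈ 17.349
k(o) = √301 (k(o) = 0 + √301 = √301)
-k(S + 12*8) = -√301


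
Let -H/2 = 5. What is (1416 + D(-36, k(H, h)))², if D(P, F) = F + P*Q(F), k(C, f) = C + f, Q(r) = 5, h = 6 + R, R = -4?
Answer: 1507984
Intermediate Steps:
H = -10 (H = -2*5 = -10)
h = 2 (h = 6 - 4 = 2)
D(P, F) = F + 5*P (D(P, F) = F + P*5 = F + 5*P)
(1416 + D(-36, k(H, h)))² = (1416 + ((-10 + 2) + 5*(-36)))² = (1416 + (-8 - 180))² = (1416 - 188)² = 1228² = 1507984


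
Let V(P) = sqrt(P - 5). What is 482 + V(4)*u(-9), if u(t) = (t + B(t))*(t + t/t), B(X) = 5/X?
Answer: 482 + 688*I/9 ≈ 482.0 + 76.444*I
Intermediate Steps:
V(P) = sqrt(-5 + P)
u(t) = (1 + t)*(t + 5/t) (u(t) = (t + 5/t)*(t + t/t) = (t + 5/t)*(t + 1) = (t + 5/t)*(1 + t) = (1 + t)*(t + 5/t))
482 + V(4)*u(-9) = 482 + sqrt(-5 + 4)*(5 - 9 + (-9)**2 + 5/(-9)) = 482 + sqrt(-1)*(5 - 9 + 81 + 5*(-1/9)) = 482 + I*(5 - 9 + 81 - 5/9) = 482 + I*(688/9) = 482 + 688*I/9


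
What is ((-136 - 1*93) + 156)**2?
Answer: 5329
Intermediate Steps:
((-136 - 1*93) + 156)**2 = ((-136 - 93) + 156)**2 = (-229 + 156)**2 = (-73)**2 = 5329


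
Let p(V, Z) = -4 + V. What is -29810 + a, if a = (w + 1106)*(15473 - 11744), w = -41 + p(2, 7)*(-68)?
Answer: 4448719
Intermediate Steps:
w = 95 (w = -41 + (-4 + 2)*(-68) = -41 - 2*(-68) = -41 + 136 = 95)
a = 4478529 (a = (95 + 1106)*(15473 - 11744) = 1201*3729 = 4478529)
-29810 + a = -29810 + 4478529 = 4448719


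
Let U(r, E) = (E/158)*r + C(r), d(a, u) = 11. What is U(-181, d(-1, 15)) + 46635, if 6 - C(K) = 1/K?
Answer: 1333479105/28598 ≈ 46628.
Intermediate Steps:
C(K) = 6 - 1/K
U(r, E) = 6 - 1/r + E*r/158 (U(r, E) = (E/158)*r + (6 - 1/r) = E*r/158 + (6 - 1/r) = 6 - 1/r + E*r/158)
U(-181, d(-1, 15)) + 46635 = (6 - 1/(-181) + (1/158)*11*(-181)) + 46635 = (6 - 1*(-1/181) - 1991/158) + 46635 = (6 + 1/181 - 1991/158) + 46635 = -188625/28598 + 46635 = 1333479105/28598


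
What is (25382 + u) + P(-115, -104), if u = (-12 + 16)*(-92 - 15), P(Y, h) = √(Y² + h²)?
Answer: 24954 + √24041 ≈ 25109.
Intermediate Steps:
u = -428 (u = 4*(-107) = -428)
(25382 + u) + P(-115, -104) = (25382 - 428) + √((-115)² + (-104)²) = 24954 + √(13225 + 10816) = 24954 + √24041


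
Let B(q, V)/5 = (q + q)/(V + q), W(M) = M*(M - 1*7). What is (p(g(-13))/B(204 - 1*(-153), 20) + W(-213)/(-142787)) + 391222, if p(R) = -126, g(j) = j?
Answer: 4748054860493/12136895 ≈ 3.9121e+5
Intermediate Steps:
W(M) = M*(-7 + M) (W(M) = M*(M - 7) = M*(-7 + M))
B(q, V) = 10*q/(V + q) (B(q, V) = 5*((q + q)/(V + q)) = 5*((2*q)/(V + q)) = 5*(2*q/(V + q)) = 10*q/(V + q))
(p(g(-13))/B(204 - 1*(-153), 20) + W(-213)/(-142787)) + 391222 = (-126*(20 + (204 - 1*(-153)))/(10*(204 - 1*(-153))) - 213*(-7 - 213)/(-142787)) + 391222 = (-126*(20 + (204 + 153))/(10*(204 + 153)) - 213*(-220)*(-1/142787)) + 391222 = (-126/(10*357/(20 + 357)) + 46860*(-1/142787)) + 391222 = (-126/(10*357/377) - 46860/142787) + 391222 = (-126/(10*357*(1/377)) - 46860/142787) + 391222 = (-126/3570/377 - 46860/142787) + 391222 = (-126*377/3570 - 46860/142787) + 391222 = (-1131/85 - 46860/142787) + 391222 = -165475197/12136895 + 391222 = 4748054860493/12136895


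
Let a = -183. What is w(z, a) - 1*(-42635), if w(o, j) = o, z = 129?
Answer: 42764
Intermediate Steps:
w(z, a) - 1*(-42635) = 129 - 1*(-42635) = 129 + 42635 = 42764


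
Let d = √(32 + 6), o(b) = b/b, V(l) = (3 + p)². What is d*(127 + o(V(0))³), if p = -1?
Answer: 128*√38 ≈ 789.04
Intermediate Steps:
V(l) = 4 (V(l) = (3 - 1)² = 2² = 4)
o(b) = 1
d = √38 ≈ 6.1644
d*(127 + o(V(0))³) = √38*(127 + 1³) = √38*(127 + 1) = √38*128 = 128*√38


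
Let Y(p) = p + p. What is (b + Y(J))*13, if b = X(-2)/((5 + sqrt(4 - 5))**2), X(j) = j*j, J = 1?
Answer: 362/13 - 10*I/13 ≈ 27.846 - 0.76923*I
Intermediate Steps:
Y(p) = 2*p
X(j) = j**2
b = 4/(5 + I)**2 (b = (-2)**2/((5 + sqrt(4 - 5))**2) = 4/((5 + sqrt(-1))**2) = 4/((5 + I)**2) = 4/(5 + I)**2 ≈ 0.14201 - 0.059172*I)
(b + Y(J))*13 = (4/(5 + I)**2 + 2*1)*13 = (4/(5 + I)**2 + 2)*13 = (2 + 4/(5 + I)**2)*13 = 26 + 52/(5 + I)**2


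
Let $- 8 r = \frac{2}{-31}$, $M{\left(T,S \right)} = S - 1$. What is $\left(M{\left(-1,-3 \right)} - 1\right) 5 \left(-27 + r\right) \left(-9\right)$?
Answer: $- \frac{753075}{124} \approx -6073.2$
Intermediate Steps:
$M{\left(T,S \right)} = -1 + S$ ($M{\left(T,S \right)} = S - 1 = -1 + S$)
$r = \frac{1}{124}$ ($r = - \frac{2 \frac{1}{-31}}{8} = - \frac{2 \left(- \frac{1}{31}\right)}{8} = \left(- \frac{1}{8}\right) \left(- \frac{2}{31}\right) = \frac{1}{124} \approx 0.0080645$)
$\left(M{\left(-1,-3 \right)} - 1\right) 5 \left(-27 + r\right) \left(-9\right) = \left(\left(-1 - 3\right) - 1\right) 5 \left(-27 + \frac{1}{124}\right) \left(-9\right) = \left(-4 - 1\right) 5 \left(- \frac{3347}{124}\right) \left(-9\right) = \left(-5\right) 5 \left(- \frac{3347}{124}\right) \left(-9\right) = \left(-25\right) \left(- \frac{3347}{124}\right) \left(-9\right) = \frac{83675}{124} \left(-9\right) = - \frac{753075}{124}$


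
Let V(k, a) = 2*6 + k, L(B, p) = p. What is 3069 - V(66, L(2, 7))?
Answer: 2991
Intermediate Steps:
V(k, a) = 12 + k
3069 - V(66, L(2, 7)) = 3069 - (12 + 66) = 3069 - 1*78 = 3069 - 78 = 2991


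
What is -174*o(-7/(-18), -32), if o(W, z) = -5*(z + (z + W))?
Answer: -166025/3 ≈ -55342.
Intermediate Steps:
o(W, z) = -10*z - 5*W (o(W, z) = -5*(z + (W + z)) = -5*(W + 2*z) = -10*z - 5*W)
-174*o(-7/(-18), -32) = -174*(-10*(-32) - (-35)/(-18)) = -174*(320 - (-35)*(-1)/18) = -174*(320 - 5*7/18) = -174*(320 - 35/18) = -174*5725/18 = -166025/3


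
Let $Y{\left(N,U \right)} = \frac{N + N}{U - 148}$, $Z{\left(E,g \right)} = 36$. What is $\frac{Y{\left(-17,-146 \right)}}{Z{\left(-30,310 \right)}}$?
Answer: $\frac{17}{5292} \approx 0.0032124$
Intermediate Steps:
$Y{\left(N,U \right)} = \frac{2 N}{-148 + U}$ ($Y{\left(N,U \right)} = \frac{2 N}{U - 148} = \frac{2 N}{-148 + U}$)
$\frac{Y{\left(-17,-146 \right)}}{Z{\left(-30,310 \right)}} = \frac{2 \left(-17\right) \frac{1}{-148 - 146}}{36} = 2 \left(-17\right) \frac{1}{-294} \cdot \frac{1}{36} = 2 \left(-17\right) \left(- \frac{1}{294}\right) \frac{1}{36} = \frac{17}{147} \cdot \frac{1}{36} = \frac{17}{5292}$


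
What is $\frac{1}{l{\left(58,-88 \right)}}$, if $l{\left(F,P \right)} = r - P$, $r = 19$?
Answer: $\frac{1}{107} \approx 0.0093458$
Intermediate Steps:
$l{\left(F,P \right)} = 19 - P$
$\frac{1}{l{\left(58,-88 \right)}} = \frac{1}{19 - -88} = \frac{1}{19 + 88} = \frac{1}{107}$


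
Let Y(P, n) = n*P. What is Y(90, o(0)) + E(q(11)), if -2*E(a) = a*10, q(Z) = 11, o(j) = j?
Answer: -55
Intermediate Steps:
E(a) = -5*a (E(a) = -a*10/2 = -5*a)
Y(P, n) = P*n
Y(90, o(0)) + E(q(11)) = 90*0 - 5*11 = 0 - 55 = -55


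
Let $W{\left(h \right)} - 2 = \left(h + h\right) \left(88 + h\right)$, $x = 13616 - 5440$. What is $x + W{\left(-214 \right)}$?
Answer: $62106$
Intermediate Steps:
$x = 8176$
$W{\left(h \right)} = 2 + 2 h \left(88 + h\right)$ ($W{\left(h \right)} = 2 + \left(h + h\right) \left(88 + h\right) = 2 + 2 h \left(88 + h\right)$)
$x + W{\left(-214 \right)} = 8176 + \left(2 + 2 \left(-214\right)^{2} + 176 \left(-214\right)\right) = 8176 + \left(2 + 2 \cdot 45796 - 37664\right) = 8176 + \left(2 + 91592 - 37664\right) = 8176 + 53930 = 62106$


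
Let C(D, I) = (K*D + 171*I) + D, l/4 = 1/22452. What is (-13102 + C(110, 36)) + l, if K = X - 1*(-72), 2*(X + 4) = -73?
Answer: -18921422/5613 ≈ -3371.0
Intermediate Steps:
X = -81/2 (X = -4 + (½)*(-73) = -4 - 73/2 = -81/2 ≈ -40.500)
l = 1/5613 (l = 4/22452 = 4*(1/22452) = 1/5613 ≈ 0.00017816)
K = 63/2 (K = -81/2 - 1*(-72) = -81/2 + 72 = 63/2 ≈ 31.500)
C(D, I) = 171*I + 65*D/2 (C(D, I) = (63*D/2 + 171*I) + D = (171*I + 63*D/2) + D = 171*I + 65*D/2)
(-13102 + C(110, 36)) + l = (-13102 + (171*36 + (65/2)*110)) + 1/5613 = (-13102 + (6156 + 3575)) + 1/5613 = (-13102 + 9731) + 1/5613 = -3371 + 1/5613 = -18921422/5613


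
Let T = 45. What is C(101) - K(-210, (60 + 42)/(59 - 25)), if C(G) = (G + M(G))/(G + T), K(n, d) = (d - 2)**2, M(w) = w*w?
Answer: 5078/73 ≈ 69.562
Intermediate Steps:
M(w) = w**2
K(n, d) = (-2 + d)**2
C(G) = (G + G**2)/(45 + G) (C(G) = (G + G**2)/(G + 45) = (G + G**2)/(45 + G))
C(101) - K(-210, (60 + 42)/(59 - 25)) = 101*(1 + 101)/(45 + 101) - (-2 + (60 + 42)/(59 - 25))**2 = 101*102/146 - (-2 + 102/34)**2 = 101*(1/146)*102 - (-2 + 102*(1/34))**2 = 5151/73 - (-2 + 3)**2 = 5151/73 - 1*1**2 = 5151/73 - 1*1 = 5151/73 - 1 = 5078/73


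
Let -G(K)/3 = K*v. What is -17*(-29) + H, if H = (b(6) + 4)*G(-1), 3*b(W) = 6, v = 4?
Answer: 565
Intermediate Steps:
G(K) = -12*K (G(K) = -3*K*4 = -12*K)
b(W) = 2 (b(W) = (⅓)*6 = 2)
H = 72 (H = (2 + 4)*(-12*(-1)) = 6*12 = 72)
-17*(-29) + H = -17*(-29) + 72 = 493 + 72 = 565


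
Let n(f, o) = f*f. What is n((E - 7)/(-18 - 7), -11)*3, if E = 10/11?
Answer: 13467/75625 ≈ 0.17808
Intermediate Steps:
E = 10/11 (E = 10*(1/11) = 10/11 ≈ 0.90909)
n(f, o) = f**2
n((E - 7)/(-18 - 7), -11)*3 = ((10/11 - 7)/(-18 - 7))**2*3 = (-67/11/(-25))**2*3 = (-67/11*(-1/25))**2*3 = (67/275)**2*3 = (4489/75625)*3 = 13467/75625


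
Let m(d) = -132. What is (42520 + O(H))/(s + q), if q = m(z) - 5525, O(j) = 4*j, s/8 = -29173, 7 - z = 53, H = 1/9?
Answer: -382684/2151369 ≈ -0.17788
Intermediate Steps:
H = ⅑ ≈ 0.11111
z = -46 (z = 7 - 1*53 = 7 - 53 = -46)
s = -233384 (s = 8*(-29173) = -233384)
q = -5657 (q = -132 - 5525 = -5657)
(42520 + O(H))/(s + q) = (42520 + 4*(⅑))/(-233384 - 5657) = (42520 + 4/9)/(-239041) = (382684/9)*(-1/239041) = -382684/2151369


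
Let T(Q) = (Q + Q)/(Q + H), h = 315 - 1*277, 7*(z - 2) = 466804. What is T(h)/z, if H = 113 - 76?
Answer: 266/17505675 ≈ 1.5195e-5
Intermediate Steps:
H = 37
z = 466818/7 (z = 2 + (1/7)*466804 = 2 + 466804/7 = 466818/7 ≈ 66688.)
h = 38 (h = 315 - 277 = 38)
T(Q) = 2*Q/(37 + Q) (T(Q) = (Q + Q)/(Q + 37) = (2*Q)/(37 + Q) = 2*Q/(37 + Q))
T(h)/z = (2*38/(37 + 38))/(466818/7) = (2*38/75)*(7/466818) = (2*38*(1/75))*(7/466818) = (76/75)*(7/466818) = 266/17505675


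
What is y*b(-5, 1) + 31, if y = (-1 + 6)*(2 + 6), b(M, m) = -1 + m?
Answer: 31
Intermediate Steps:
y = 40 (y = 5*8 = 40)
y*b(-5, 1) + 31 = 40*(-1 + 1) + 31 = 40*0 + 31 = 0 + 31 = 31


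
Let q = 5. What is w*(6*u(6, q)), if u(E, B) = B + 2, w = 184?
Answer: 7728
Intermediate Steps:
u(E, B) = 2 + B
w*(6*u(6, q)) = 184*(6*(2 + 5)) = 184*(6*7) = 184*42 = 7728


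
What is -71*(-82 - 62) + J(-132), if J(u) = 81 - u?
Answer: 10437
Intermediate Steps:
-71*(-82 - 62) + J(-132) = -71*(-82 - 62) + (81 - 1*(-132)) = -71*(-144) + (81 + 132) = 10224 + 213 = 10437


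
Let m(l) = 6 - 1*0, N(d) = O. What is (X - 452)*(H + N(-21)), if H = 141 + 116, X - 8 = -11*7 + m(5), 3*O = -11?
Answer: -391400/3 ≈ -1.3047e+5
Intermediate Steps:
O = -11/3 (O = (⅓)*(-11) = -11/3 ≈ -3.6667)
N(d) = -11/3
m(l) = 6 (m(l) = 6 + 0 = 6)
X = -63 (X = 8 + (-11*7 + 6) = 8 + (-77 + 6) = 8 - 71 = -63)
H = 257
(X - 452)*(H + N(-21)) = (-63 - 452)*(257 - 11/3) = -515*760/3 = -391400/3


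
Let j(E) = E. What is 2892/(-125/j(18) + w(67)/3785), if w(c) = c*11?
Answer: -197031960/459859 ≈ -428.46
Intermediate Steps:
w(c) = 11*c
2892/(-125/j(18) + w(67)/3785) = 2892/(-125/18 + (11*67)/3785) = 2892/(-125*1/18 + 737*(1/3785)) = 2892/(-125/18 + 737/3785) = 2892/(-459859/68130) = 2892*(-68130/459859) = -197031960/459859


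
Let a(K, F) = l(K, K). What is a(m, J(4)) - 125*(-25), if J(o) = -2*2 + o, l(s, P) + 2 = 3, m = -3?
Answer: 3126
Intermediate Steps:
l(s, P) = 1 (l(s, P) = -2 + 3 = 1)
J(o) = -4 + o
a(K, F) = 1
a(m, J(4)) - 125*(-25) = 1 - 125*(-25) = 1 + 3125 = 3126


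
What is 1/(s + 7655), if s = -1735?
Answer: 1/5920 ≈ 0.00016892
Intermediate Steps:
1/(s + 7655) = 1/(-1735 + 7655) = 1/5920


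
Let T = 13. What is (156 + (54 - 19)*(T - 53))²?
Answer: 1547536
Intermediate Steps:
(156 + (54 - 19)*(T - 53))² = (156 + (54 - 19)*(13 - 53))² = (156 + 35*(-40))² = (156 - 1400)² = (-1244)² = 1547536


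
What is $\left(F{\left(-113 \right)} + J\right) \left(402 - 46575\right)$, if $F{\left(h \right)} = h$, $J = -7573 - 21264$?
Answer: $1336708350$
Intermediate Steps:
$J = -28837$
$\left(F{\left(-113 \right)} + J\right) \left(402 - 46575\right) = \left(-113 - 28837\right) \left(402 - 46575\right) = \left(-28950\right) \left(-46173\right) = 1336708350$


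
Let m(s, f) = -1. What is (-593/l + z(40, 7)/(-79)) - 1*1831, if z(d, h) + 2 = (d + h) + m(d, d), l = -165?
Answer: -23827498/13035 ≈ -1828.0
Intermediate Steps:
z(d, h) = -3 + d + h (z(d, h) = -2 + ((d + h) - 1) = -2 + (-1 + d + h) = -3 + d + h)
(-593/l + z(40, 7)/(-79)) - 1*1831 = (-593/(-165) + (-3 + 40 + 7)/(-79)) - 1*1831 = (-593*(-1/165) + 44*(-1/79)) - 1831 = (593/165 - 44/79) - 1831 = 39587/13035 - 1831 = -23827498/13035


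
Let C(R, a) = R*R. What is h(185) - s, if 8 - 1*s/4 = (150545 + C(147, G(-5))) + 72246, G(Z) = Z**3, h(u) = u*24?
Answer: 982008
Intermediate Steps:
h(u) = 24*u
C(R, a) = R**2
s = -977568 (s = 32 - 4*((150545 + 147**2) + 72246) = 32 - 4*((150545 + 21609) + 72246) = 32 - 4*(172154 + 72246) = 32 - 4*244400 = 32 - 977600 = -977568)
h(185) - s = 24*185 - 1*(-977568) = 4440 + 977568 = 982008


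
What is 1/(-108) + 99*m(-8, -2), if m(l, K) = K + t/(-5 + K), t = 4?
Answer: -192463/756 ≈ -254.58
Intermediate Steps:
m(l, K) = K + 4/(-5 + K)
1/(-108) + 99*m(-8, -2) = 1/(-108) + 99*((4 + (-2)² - 5*(-2))/(-5 - 2)) = -1/108 + 99*((4 + 4 + 10)/(-7)) = -1/108 + 99*(-⅐*18) = -1/108 + 99*(-18/7) = -1/108 - 1782/7 = -192463/756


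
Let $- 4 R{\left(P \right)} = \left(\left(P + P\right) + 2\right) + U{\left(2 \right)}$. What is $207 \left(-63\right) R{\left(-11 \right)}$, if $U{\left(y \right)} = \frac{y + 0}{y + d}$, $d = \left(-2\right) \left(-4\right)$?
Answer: $- \frac{1291059}{20} \approx -64553.0$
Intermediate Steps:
$d = 8$
$U{\left(y \right)} = \frac{y}{8 + y}$ ($U{\left(y \right)} = \frac{y + 0}{y + 8} = \frac{y}{8 + y}$)
$R{\left(P \right)} = - \frac{11}{20} - \frac{P}{2}$ ($R{\left(P \right)} = - \frac{\left(\left(P + P\right) + 2\right) + \frac{2}{8 + 2}}{4} = - \frac{\left(2 P + 2\right) + \frac{2}{10}}{4} = - \frac{\left(2 + 2 P\right) + 2 \cdot \frac{1}{10}}{4} = - \frac{\left(2 + 2 P\right) + \frac{1}{5}}{4} = - \frac{\frac{11}{5} + 2 P}{4} = - \frac{11}{20} - \frac{P}{2}$)
$207 \left(-63\right) R{\left(-11 \right)} = 207 \left(-63\right) \left(- \frac{11}{20} - - \frac{11}{2}\right) = - 13041 \left(- \frac{11}{20} + \frac{11}{2}\right) = \left(-13041\right) \frac{99}{20} = - \frac{1291059}{20}$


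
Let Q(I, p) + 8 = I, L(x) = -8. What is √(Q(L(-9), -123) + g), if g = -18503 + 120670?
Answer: √102151 ≈ 319.61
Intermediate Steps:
Q(I, p) = -8 + I
g = 102167
√(Q(L(-9), -123) + g) = √((-8 - 8) + 102167) = √(-16 + 102167) = √102151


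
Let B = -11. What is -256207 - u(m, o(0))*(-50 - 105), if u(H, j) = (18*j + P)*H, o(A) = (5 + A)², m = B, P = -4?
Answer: -1016637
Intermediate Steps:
m = -11
u(H, j) = H*(-4 + 18*j) (u(H, j) = (18*j - 4)*H = (-4 + 18*j)*H = H*(-4 + 18*j))
-256207 - u(m, o(0))*(-50 - 105) = -256207 - 2*(-11)*(-2 + 9*(5 + 0)²)*(-50 - 105) = -256207 - 2*(-11)*(-2 + 9*5²)*(-155) = -256207 - 2*(-11)*(-2 + 9*25)*(-155) = -256207 - 2*(-11)*(-2 + 225)*(-155) = -256207 - 2*(-11)*223*(-155) = -256207 - (-4906)*(-155) = -256207 - 1*760430 = -256207 - 760430 = -1016637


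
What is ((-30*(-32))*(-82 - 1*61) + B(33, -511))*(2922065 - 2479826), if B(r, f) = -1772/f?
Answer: -4431759654516/73 ≈ -6.0709e+10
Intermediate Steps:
((-30*(-32))*(-82 - 1*61) + B(33, -511))*(2922065 - 2479826) = ((-30*(-32))*(-82 - 1*61) - 1772/(-511))*(2922065 - 2479826) = (960*(-82 - 61) - 1772*(-1/511))*442239 = (960*(-143) + 1772/511)*442239 = (-137280 + 1772/511)*442239 = -70148308/511*442239 = -4431759654516/73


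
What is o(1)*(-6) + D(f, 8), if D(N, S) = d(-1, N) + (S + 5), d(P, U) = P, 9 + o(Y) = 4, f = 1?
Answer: 42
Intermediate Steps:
o(Y) = -5 (o(Y) = -9 + 4 = -5)
D(N, S) = 4 + S (D(N, S) = -1 + (S + 5) = -1 + (5 + S) = 4 + S)
o(1)*(-6) + D(f, 8) = -5*(-6) + (4 + 8) = 30 + 12 = 42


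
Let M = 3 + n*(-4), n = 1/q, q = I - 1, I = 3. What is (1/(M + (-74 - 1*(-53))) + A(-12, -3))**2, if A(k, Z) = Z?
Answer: 3721/400 ≈ 9.3025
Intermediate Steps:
q = 2 (q = 3 - 1 = 2)
n = 1/2 ≈ 0.50000
M = 1 (M = 3 + (1/2)*(-4) = 3 - 2 = 1)
(1/(M + (-74 - 1*(-53))) + A(-12, -3))**2 = (1/(1 + (-74 - 1*(-53))) - 3)**2 = (1/(1 + (-74 + 53)) - 3)**2 = (1/(1 - 21) - 3)**2 = (1/(-20) - 3)**2 = (-1/20 - 3)**2 = (-61/20)**2 = 3721/400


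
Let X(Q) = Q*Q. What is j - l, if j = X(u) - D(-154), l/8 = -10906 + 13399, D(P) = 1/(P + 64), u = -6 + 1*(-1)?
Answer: -1790549/90 ≈ -19895.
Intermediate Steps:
u = -7 (u = -6 - 1 = -7)
X(Q) = Q²
D(P) = 1/(64 + P)
l = 19944 (l = 8*(-10906 + 13399) = 8*2493 = 19944)
j = 4411/90 (j = (-7)² - 1/(64 - 154) = 49 - 1/(-90) = 49 - 1*(-1/90) = 49 + 1/90 = 4411/90 ≈ 49.011)
j - l = 4411/90 - 1*19944 = 4411/90 - 19944 = -1790549/90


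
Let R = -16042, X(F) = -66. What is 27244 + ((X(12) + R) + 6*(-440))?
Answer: 8496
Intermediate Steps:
27244 + ((X(12) + R) + 6*(-440)) = 27244 + ((-66 - 16042) + 6*(-440)) = 27244 + (-16108 - 2640) = 27244 - 18748 = 8496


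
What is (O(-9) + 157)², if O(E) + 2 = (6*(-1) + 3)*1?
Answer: 23104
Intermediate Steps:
O(E) = -5 (O(E) = -2 + (6*(-1) + 3)*1 = -2 + (-6 + 3)*1 = -2 - 3*1 = -2 - 3 = -5)
(O(-9) + 157)² = (-5 + 157)² = 152² = 23104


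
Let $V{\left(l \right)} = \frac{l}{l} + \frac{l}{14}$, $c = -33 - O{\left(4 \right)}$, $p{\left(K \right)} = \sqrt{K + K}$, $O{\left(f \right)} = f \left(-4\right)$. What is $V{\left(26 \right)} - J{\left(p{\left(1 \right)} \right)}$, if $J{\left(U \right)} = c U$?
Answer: $\frac{20}{7} + 17 \sqrt{2} \approx 26.899$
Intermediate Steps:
$O{\left(f \right)} = - 4 f$
$p{\left(K \right)} = \sqrt{2} \sqrt{K}$ ($p{\left(K \right)} = \sqrt{2 K} = \sqrt{2} \sqrt{K}$)
$c = -17$ ($c = -33 - \left(-4\right) 4 = -33 - -16 = -33 + 16 = -17$)
$J{\left(U \right)} = - 17 U$
$V{\left(l \right)} = 1 + \frac{l}{14}$ ($V{\left(l \right)} = 1 + l \frac{1}{14} = 1 + \frac{l}{14}$)
$V{\left(26 \right)} - J{\left(p{\left(1 \right)} \right)} = \left(1 + \frac{1}{14} \cdot 26\right) - - 17 \sqrt{2} \sqrt{1} = \left(1 + \frac{13}{7}\right) - - 17 \sqrt{2} \cdot 1 = \frac{20}{7} - - 17 \sqrt{2} = \frac{20}{7} + 17 \sqrt{2}$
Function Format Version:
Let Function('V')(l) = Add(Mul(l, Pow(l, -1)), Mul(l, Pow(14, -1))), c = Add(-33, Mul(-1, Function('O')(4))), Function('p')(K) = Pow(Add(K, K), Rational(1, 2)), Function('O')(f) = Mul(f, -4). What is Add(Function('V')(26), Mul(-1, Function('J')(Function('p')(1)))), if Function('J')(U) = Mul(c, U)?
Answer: Add(Rational(20, 7), Mul(17, Pow(2, Rational(1, 2)))) ≈ 26.899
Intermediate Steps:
Function('O')(f) = Mul(-4, f)
Function('p')(K) = Mul(Pow(2, Rational(1, 2)), Pow(K, Rational(1, 2))) (Function('p')(K) = Pow(Mul(2, K), Rational(1, 2)) = Mul(Pow(2, Rational(1, 2)), Pow(K, Rational(1, 2))))
c = -17 (c = Add(-33, Mul(-1, Mul(-4, 4))) = Add(-33, Mul(-1, -16)) = Add(-33, 16) = -17)
Function('J')(U) = Mul(-17, U)
Function('V')(l) = Add(1, Mul(Rational(1, 14), l)) (Function('V')(l) = Add(1, Mul(l, Rational(1, 14))) = Add(1, Mul(Rational(1, 14), l)))
Add(Function('V')(26), Mul(-1, Function('J')(Function('p')(1)))) = Add(Add(1, Mul(Rational(1, 14), 26)), Mul(-1, Mul(-17, Mul(Pow(2, Rational(1, 2)), Pow(1, Rational(1, 2)))))) = Add(Add(1, Rational(13, 7)), Mul(-1, Mul(-17, Mul(Pow(2, Rational(1, 2)), 1)))) = Add(Rational(20, 7), Mul(-1, Mul(-17, Pow(2, Rational(1, 2))))) = Add(Rational(20, 7), Mul(17, Pow(2, Rational(1, 2))))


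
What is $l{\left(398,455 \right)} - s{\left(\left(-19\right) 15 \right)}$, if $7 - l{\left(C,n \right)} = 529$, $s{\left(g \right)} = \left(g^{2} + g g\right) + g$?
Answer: $-162687$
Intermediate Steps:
$s{\left(g \right)} = g + 2 g^{2}$ ($s{\left(g \right)} = \left(g^{2} + g^{2}\right) + g = 2 g^{2} + g = g + 2 g^{2}$)
$l{\left(C,n \right)} = -522$ ($l{\left(C,n \right)} = 7 - 529 = -522$)
$l{\left(398,455 \right)} - s{\left(\left(-19\right) 15 \right)} = -522 - \left(-19\right) 15 \left(1 + 2 \left(\left(-19\right) 15\right)\right) = -522 - - 285 \left(1 + 2 \left(-285\right)\right) = -522 - - 285 \left(1 - 570\right) = -522 - \left(-285\right) \left(-569\right) = -522 - 162165 = -162687$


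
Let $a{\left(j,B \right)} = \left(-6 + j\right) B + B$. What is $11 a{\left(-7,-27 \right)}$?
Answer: $3564$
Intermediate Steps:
$a{\left(j,B \right)} = B + B \left(-6 + j\right)$ ($a{\left(j,B \right)} = B \left(-6 + j\right) + B = B + B \left(-6 + j\right)$)
$11 a{\left(-7,-27 \right)} = 11 \left(- 27 \left(-5 - 7\right)\right) = 11 \left(\left(-27\right) \left(-12\right)\right) = 11 \cdot 324 = 3564$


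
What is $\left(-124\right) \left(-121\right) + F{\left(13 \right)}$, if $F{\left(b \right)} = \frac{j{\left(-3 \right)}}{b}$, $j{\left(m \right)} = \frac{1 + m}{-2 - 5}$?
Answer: $\frac{1365366}{91} \approx 15004.0$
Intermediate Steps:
$j{\left(m \right)} = - \frac{1}{7} - \frac{m}{7}$ ($j{\left(m \right)} = \frac{1 + m}{-7} = \left(1 + m\right) \left(- \frac{1}{7}\right) = - \frac{1}{7} - \frac{m}{7}$)
$F{\left(b \right)} = \frac{2}{7 b}$ ($F{\left(b \right)} = \frac{- \frac{1}{7} - - \frac{3}{7}}{b} = \frac{- \frac{1}{7} + \frac{3}{7}}{b} = \frac{2}{7 b}$)
$\left(-124\right) \left(-121\right) + F{\left(13 \right)} = \left(-124\right) \left(-121\right) + \frac{2}{7 \cdot 13} = 15004 + \frac{2}{7} \cdot \frac{1}{13} = 15004 + \frac{2}{91} = \frac{1365366}{91}$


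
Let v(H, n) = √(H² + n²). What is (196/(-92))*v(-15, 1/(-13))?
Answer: -49*√38026/299 ≈ -31.957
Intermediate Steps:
(196/(-92))*v(-15, 1/(-13)) = (196/(-92))*√((-15)² + (1/(-13))²) = (196*(-1/92))*√(225 + (1*(-1/13))²) = -49*√(225 + (-1/13)²)/23 = -49*√(225 + 1/169)/23 = -49*√38026/299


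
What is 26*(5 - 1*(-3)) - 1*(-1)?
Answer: 209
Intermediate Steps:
26*(5 - 1*(-3)) - 1*(-1) = 26*(5 + 3) + 1 = 26*8 + 1 = 208 + 1 = 209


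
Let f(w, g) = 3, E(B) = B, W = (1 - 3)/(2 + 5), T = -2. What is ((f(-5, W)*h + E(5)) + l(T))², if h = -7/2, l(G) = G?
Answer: 225/4 ≈ 56.250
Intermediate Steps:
W = -2/7 ≈ -0.28571
h = -7/2 (h = -7*½ = -7/2 ≈ -3.5000)
((f(-5, W)*h + E(5)) + l(T))² = ((3*(-7/2) + 5) - 2)² = ((-21/2 + 5) - 2)² = (-11/2 - 2)² = (-15/2)² = 225/4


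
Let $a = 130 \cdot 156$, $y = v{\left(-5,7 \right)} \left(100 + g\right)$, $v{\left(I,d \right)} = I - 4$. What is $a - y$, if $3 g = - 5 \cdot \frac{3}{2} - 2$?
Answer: $\frac{42303}{2} \approx 21152.0$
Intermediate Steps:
$v{\left(I,d \right)} = -4 + I$
$g = - \frac{19}{6}$ ($g = \frac{- 5 \cdot \frac{3}{2} - 2}{3} = \frac{- 5 \cdot 3 \cdot \frac{1}{2} - 2}{3} = \frac{\left(-5\right) \frac{3}{2} - 2}{3} = \frac{- \frac{15}{2} - 2}{3} = \frac{1}{3} \left(- \frac{19}{2}\right) = - \frac{19}{6} \approx -3.1667$)
$y = - \frac{1743}{2}$ ($y = \left(-4 - 5\right) \left(100 - \frac{19}{6}\right) = \left(-9\right) \frac{581}{6} = - \frac{1743}{2} \approx -871.5$)
$a = 20280$
$a - y = 20280 - - \frac{1743}{2} = 20280 + \frac{1743}{2} = \frac{42303}{2}$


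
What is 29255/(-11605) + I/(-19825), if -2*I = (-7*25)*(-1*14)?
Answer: -4526114/1840553 ≈ -2.4591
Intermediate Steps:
I = -1225 (I = -(-7*25)*(-1*14)/2 = -(-175)*(-14)/2 = -½*2450 = -1225)
29255/(-11605) + I/(-19825) = 29255/(-11605) - 1225/(-19825) = 29255*(-1/11605) - 1225*(-1/19825) = -5851/2321 + 49/793 = -4526114/1840553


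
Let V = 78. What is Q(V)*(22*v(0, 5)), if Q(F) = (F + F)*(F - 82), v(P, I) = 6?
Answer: -82368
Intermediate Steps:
Q(F) = 2*F*(-82 + F) (Q(F) = (2*F)*(-82 + F) = 2*F*(-82 + F))
Q(V)*(22*v(0, 5)) = (2*78*(-82 + 78))*(22*6) = (2*78*(-4))*132 = -624*132 = -82368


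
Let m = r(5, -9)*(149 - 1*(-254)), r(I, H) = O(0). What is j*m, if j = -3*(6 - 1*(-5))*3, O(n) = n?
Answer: 0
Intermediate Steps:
r(I, H) = 0
j = -99 (j = -3*(6 + 5)*3 = -3*11*3 = -33*3 = -99)
m = 0 (m = 0*(149 - 1*(-254)) = 0*(149 + 254) = 0*403 = 0)
j*m = -99*0 = 0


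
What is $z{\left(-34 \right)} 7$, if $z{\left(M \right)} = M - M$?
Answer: $0$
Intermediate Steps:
$z{\left(M \right)} = 0$
$z{\left(-34 \right)} 7 = 0 \cdot 7 = 0$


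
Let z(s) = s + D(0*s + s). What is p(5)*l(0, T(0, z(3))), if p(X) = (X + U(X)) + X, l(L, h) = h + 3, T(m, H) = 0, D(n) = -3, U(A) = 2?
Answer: 36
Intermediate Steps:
z(s) = -3 + s (z(s) = s - 3 = -3 + s)
l(L, h) = 3 + h
p(X) = 2 + 2*X (p(X) = (X + 2) + X = (2 + X) + X = 2 + 2*X)
p(5)*l(0, T(0, z(3))) = (2 + 2*5)*(3 + 0) = (2 + 10)*3 = 12*3 = 36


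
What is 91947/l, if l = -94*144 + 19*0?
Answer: -30649/4512 ≈ -6.7928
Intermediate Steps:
l = -13536 (l = -13536 + 0 = -13536)
91947/l = 91947/(-13536) = 91947*(-1/13536) = -30649/4512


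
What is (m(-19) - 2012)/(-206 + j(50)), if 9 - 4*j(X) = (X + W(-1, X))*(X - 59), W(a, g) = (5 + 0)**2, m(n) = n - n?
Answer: 2012/35 ≈ 57.486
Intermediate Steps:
m(n) = 0
W(a, g) = 25 (W(a, g) = 5**2 = 25)
j(X) = 9/4 - (-59 + X)*(25 + X)/4 (j(X) = 9/4 - (X + 25)*(X - 59)/4 = 9/4 - (25 + X)*(-59 + X)/4 = 9/4 - (-59 + X)*(25 + X)/4)
(m(-19) - 2012)/(-206 + j(50)) = (0 - 2012)/(-206 + (371 - 1/4*50**2 + (17/2)*50)) = -2012/(-206 + (371 - 1/4*2500 + 425)) = -2012/(-206 + (371 - 625 + 425)) = -2012/(-206 + 171) = -2012/(-35) = -2012*(-1/35) = 2012/35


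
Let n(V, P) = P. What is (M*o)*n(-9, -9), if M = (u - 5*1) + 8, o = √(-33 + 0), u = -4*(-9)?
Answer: -351*I*√33 ≈ -2016.3*I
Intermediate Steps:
u = 36
o = I*√33 (o = √(-33) = I*√33 ≈ 5.7446*I)
M = 39 (M = (36 - 5*1) + 8 = (36 - 5) + 8 = 31 + 8 = 39)
(M*o)*n(-9, -9) = (39*(I*√33))*(-9) = (39*I*√33)*(-9) = -351*I*√33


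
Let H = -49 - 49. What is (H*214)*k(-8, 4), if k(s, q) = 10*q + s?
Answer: -671104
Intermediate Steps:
k(s, q) = s + 10*q
H = -98
(H*214)*k(-8, 4) = (-98*214)*(-8 + 10*4) = -20972*(-8 + 40) = -20972*32 = -671104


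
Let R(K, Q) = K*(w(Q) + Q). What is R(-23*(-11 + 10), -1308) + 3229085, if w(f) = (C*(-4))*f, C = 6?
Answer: 3921017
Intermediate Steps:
w(f) = -24*f (w(f) = (6*(-4))*f = -24*f)
R(K, Q) = -23*K*Q (R(K, Q) = K*(-24*Q + Q) = K*(-23*Q) = -23*K*Q)
R(-23*(-11 + 10), -1308) + 3229085 = -23*(-23*(-11 + 10))*(-1308) + 3229085 = -23*(-23*(-1))*(-1308) + 3229085 = -23*23*(-1308) + 3229085 = 691932 + 3229085 = 3921017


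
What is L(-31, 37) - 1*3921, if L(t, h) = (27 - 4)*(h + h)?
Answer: -2219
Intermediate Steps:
L(t, h) = 46*h (L(t, h) = 23*(2*h) = 46*h)
L(-31, 37) - 1*3921 = 46*37 - 1*3921 = 1702 - 3921 = -2219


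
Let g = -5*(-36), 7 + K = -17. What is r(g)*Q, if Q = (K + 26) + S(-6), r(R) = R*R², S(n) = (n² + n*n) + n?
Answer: 396576000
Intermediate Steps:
K = -24 (K = -7 - 17 = -24)
g = 180
S(n) = n + 2*n² (S(n) = (n² + n²) + n = 2*n² + n = n + 2*n²)
r(R) = R³
Q = 68 (Q = (-24 + 26) - 6*(1 + 2*(-6)) = 2 - 6*(1 - 12) = 2 - 6*(-11) = 2 + 66 = 68)
r(g)*Q = 180³*68 = 5832000*68 = 396576000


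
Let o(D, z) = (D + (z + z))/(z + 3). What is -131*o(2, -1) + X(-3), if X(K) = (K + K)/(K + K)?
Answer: 1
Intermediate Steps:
X(K) = 1 (X(K) = (2*K)/((2*K)) = (2*K)*(1/(2*K)) = 1)
o(D, z) = (D + 2*z)/(3 + z)
-131*o(2, -1) + X(-3) = -131*(2 + 2*(-1))/(3 - 1) + 1 = -131*(2 - 2)/2 + 1 = -131*0/2 + 1 = -131*0 + 1 = 0 + 1 = 1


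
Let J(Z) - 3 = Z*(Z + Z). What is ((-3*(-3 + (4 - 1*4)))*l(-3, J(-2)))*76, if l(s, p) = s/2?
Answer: -1026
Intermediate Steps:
J(Z) = 3 + 2*Z**2 (J(Z) = 3 + Z*(Z + Z) = 3 + Z*(2*Z) = 3 + 2*Z**2)
l(s, p) = s/2 (l(s, p) = s*(1/2) = s/2)
((-3*(-3 + (4 - 1*4)))*l(-3, J(-2)))*76 = ((-3*(-3 + (4 - 1*4)))*((1/2)*(-3)))*76 = (-3*(-3 + (4 - 4))*(-3/2))*76 = (-3*(-3 + 0)*(-3/2))*76 = (-3*(-3)*(-3/2))*76 = (9*(-3/2))*76 = -27/2*76 = -1026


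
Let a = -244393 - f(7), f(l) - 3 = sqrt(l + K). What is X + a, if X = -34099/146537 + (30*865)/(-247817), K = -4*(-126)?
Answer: -8875096513275717/36314359729 - sqrt(511) ≈ -2.4442e+5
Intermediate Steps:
K = 504
X = -12252947033/36314359729 (X = -34099*1/146537 + 25950*(-1/247817) = -34099/146537 - 25950/247817 = -12252947033/36314359729 ≈ -0.33741)
f(l) = 3 + sqrt(504 + l) (f(l) = 3 + sqrt(l + 504) = 3 + sqrt(504 + l))
a = -244396 - sqrt(511) (a = -244393 - (3 + sqrt(504 + 7)) = -244393 - (3 + sqrt(511)) = -244393 + (-3 - sqrt(511)) = -244396 - sqrt(511) ≈ -2.4442e+5)
X + a = -12252947033/36314359729 + (-244396 - sqrt(511)) = -8875096513275717/36314359729 - sqrt(511)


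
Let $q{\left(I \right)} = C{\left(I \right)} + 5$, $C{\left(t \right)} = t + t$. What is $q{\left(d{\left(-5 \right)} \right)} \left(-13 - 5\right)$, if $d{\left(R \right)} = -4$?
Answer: $54$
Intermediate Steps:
$C{\left(t \right)} = 2 t$
$q{\left(I \right)} = 5 + 2 I$ ($q{\left(I \right)} = 2 I + 5 = 5 + 2 I$)
$q{\left(d{\left(-5 \right)} \right)} \left(-13 - 5\right) = \left(5 + 2 \left(-4\right)\right) \left(-13 - 5\right) = \left(5 - 8\right) \left(-18\right) = \left(-3\right) \left(-18\right) = 54$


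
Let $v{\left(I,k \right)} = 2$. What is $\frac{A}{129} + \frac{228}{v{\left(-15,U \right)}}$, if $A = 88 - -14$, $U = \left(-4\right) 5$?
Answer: $\frac{4936}{43} \approx 114.79$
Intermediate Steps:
$U = -20$
$A = 102$ ($A = 88 + 14 = 102$)
$\frac{A}{129} + \frac{228}{v{\left(-15,U \right)}} = \frac{102}{129} + \frac{228}{2} = 102 \cdot \frac{1}{129} + 228 \cdot \frac{1}{2} = \frac{34}{43} + 114 = \frac{4936}{43}$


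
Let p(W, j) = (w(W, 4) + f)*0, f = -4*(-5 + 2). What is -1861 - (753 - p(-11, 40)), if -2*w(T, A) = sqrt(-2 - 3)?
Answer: -2614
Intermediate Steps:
f = 12 (f = -4*(-3) = 12)
w(T, A) = -I*sqrt(5)/2 (w(T, A) = -sqrt(-2 - 3)/2 = -I*sqrt(5)/2)
p(W, j) = 0 (p(W, j) = (-I*sqrt(5)/2 + 12)*0 = (12 - I*sqrt(5)/2)*0 = 0)
-1861 - (753 - p(-11, 40)) = -1861 - (753 - 1*0) = -1861 - (753 + 0) = -1861 - 1*753 = -1861 - 753 = -2614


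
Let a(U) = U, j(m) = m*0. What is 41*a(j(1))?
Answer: 0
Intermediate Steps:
j(m) = 0
41*a(j(1)) = 41*0 = 0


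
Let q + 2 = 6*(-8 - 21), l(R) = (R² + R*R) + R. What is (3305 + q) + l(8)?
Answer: 3265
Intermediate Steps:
l(R) = R + 2*R² (l(R) = (R² + R²) + R = 2*R² + R = R + 2*R²)
q = -176 (q = -2 + 6*(-8 - 21) = -2 + 6*(-29) = -2 - 174 = -176)
(3305 + q) + l(8) = (3305 - 176) + 8*(1 + 2*8) = 3129 + 8*(1 + 16) = 3129 + 8*17 = 3129 + 136 = 3265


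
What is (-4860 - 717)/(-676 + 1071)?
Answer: -5577/395 ≈ -14.119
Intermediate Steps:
(-4860 - 717)/(-676 + 1071) = -5577/395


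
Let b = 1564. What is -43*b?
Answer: -67252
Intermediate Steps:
-43*b = -43*1564 = -67252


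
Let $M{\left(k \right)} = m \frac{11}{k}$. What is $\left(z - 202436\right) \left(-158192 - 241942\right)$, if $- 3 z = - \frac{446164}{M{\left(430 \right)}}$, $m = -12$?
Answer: $\frac{9070210036132}{33} \approx 2.7485 \cdot 10^{11}$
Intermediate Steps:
$M{\left(k \right)} = - \frac{132}{k}$ ($M{\left(k \right)} = - 12 \frac{11}{k} = - \frac{132}{k}$)
$z = - \frac{47962630}{99}$ ($z = - \frac{\left(-446164\right) \frac{1}{\left(-132\right) \frac{1}{430}}}{3} = - \frac{\left(-446164\right) \frac{1}{- \frac{66}{215}}}{3} = - \frac{\left(-446164\right) \left(- \frac{215}{66}\right)}{3} = \left(- \frac{1}{3}\right) \frac{47962630}{33} = - \frac{47962630}{99} \approx -4.8447 \cdot 10^{5}$)
$\left(z - 202436\right) \left(-158192 - 241942\right) = \left(- \frac{47962630}{99} - 202436\right) \left(-158192 - 241942\right) = \left(- \frac{68003794}{99}\right) \left(-400134\right) = \frac{9070210036132}{33}$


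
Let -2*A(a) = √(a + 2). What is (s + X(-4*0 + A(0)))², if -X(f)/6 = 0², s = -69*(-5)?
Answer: 119025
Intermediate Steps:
A(a) = -√(2 + a)/2 (A(a) = -√(a + 2)/2 = -√(2 + a)/2)
s = 345
X(f) = 0 (X(f) = -6*0² = -6*0 = 0)
(s + X(-4*0 + A(0)))² = (345 + 0)² = 345² = 119025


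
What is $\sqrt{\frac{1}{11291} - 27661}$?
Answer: $\frac{5 i \sqrt{141056362874}}{11291} \approx 166.32 i$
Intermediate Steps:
$\sqrt{\frac{1}{11291} - 27661} = \sqrt{- \frac{312320350}{11291}} = \frac{5 i \sqrt{141056362874}}{11291}$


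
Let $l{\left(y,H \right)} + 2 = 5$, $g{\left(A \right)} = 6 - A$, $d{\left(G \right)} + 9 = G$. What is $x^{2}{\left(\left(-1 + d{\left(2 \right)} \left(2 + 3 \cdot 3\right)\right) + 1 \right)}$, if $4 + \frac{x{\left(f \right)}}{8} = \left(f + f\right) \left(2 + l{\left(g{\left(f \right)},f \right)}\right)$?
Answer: $38340864$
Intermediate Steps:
$d{\left(G \right)} = -9 + G$
$l{\left(y,H \right)} = 3$ ($l{\left(y,H \right)} = -2 + 5 = 3$)
$x{\left(f \right)} = -32 + 80 f$ ($x{\left(f \right)} = -32 + 8 \left(f + f\right) \left(2 + 3\right) = -32 + 8 \cdot 2 f 5 = -32 + 8 \cdot 10 f = -32 + 80 f$)
$x^{2}{\left(\left(-1 + d{\left(2 \right)} \left(2 + 3 \cdot 3\right)\right) + 1 \right)} = \left(-32 + 80 \left(\left(-1 + \left(-9 + 2\right) \left(2 + 3 \cdot 3\right)\right) + 1\right)\right)^{2} = \left(-32 + 80 \left(\left(-1 - 7 \left(2 + 9\right)\right) + 1\right)\right)^{2} = \left(-32 + 80 \left(\left(-1 - 77\right) + 1\right)\right)^{2} = \left(-32 + 80 \left(-78 + 1\right)\right)^{2} = \left(-32 + 80 \left(-77\right)\right)^{2} = \left(-32 - 6160\right)^{2} = \left(-6192\right)^{2} = 38340864$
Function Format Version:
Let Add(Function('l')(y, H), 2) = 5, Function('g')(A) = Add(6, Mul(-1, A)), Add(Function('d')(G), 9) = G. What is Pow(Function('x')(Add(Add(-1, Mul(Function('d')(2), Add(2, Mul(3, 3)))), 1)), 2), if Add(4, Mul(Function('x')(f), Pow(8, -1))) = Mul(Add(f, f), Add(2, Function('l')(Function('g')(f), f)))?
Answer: 38340864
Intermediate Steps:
Function('d')(G) = Add(-9, G)
Function('l')(y, H) = 3 (Function('l')(y, H) = Add(-2, 5) = 3)
Function('x')(f) = Add(-32, Mul(80, f)) (Function('x')(f) = Add(-32, Mul(8, Mul(Add(f, f), Add(2, 3)))) = Add(-32, Mul(8, Mul(Mul(2, f), 5))) = Add(-32, Mul(8, Mul(10, f))) = Add(-32, Mul(80, f)))
Pow(Function('x')(Add(Add(-1, Mul(Function('d')(2), Add(2, Mul(3, 3)))), 1)), 2) = Pow(Add(-32, Mul(80, Add(Add(-1, Mul(Add(-9, 2), Add(2, Mul(3, 3)))), 1))), 2) = Pow(Add(-32, Mul(80, Add(Add(-1, Mul(-7, Add(2, 9))), 1))), 2) = Pow(Add(-32, Mul(80, Add(Add(-1, Mul(-7, 11)), 1))), 2) = Pow(Add(-32, Mul(80, Add(Add(-1, -77), 1))), 2) = Pow(Add(-32, Mul(80, Add(-78, 1))), 2) = Pow(Add(-32, Mul(80, -77)), 2) = Pow(Add(-32, -6160), 2) = Pow(-6192, 2) = 38340864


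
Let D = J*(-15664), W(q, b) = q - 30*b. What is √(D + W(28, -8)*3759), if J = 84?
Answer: 2*I*√77091 ≈ 555.31*I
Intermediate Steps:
D = -1315776 (D = 84*(-15664) = -1315776)
√(D + W(28, -8)*3759) = √(-1315776 + (28 - 30*(-8))*3759) = √(-1315776 + (28 + 240)*3759) = √(-1315776 + 268*3759) = √(-1315776 + 1007412) = √(-308364) = 2*I*√77091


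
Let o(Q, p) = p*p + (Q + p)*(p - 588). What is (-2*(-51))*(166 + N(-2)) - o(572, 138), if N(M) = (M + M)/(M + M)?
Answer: 317490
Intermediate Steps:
N(M) = 1 (N(M) = (2*M)/((2*M)) = (2*M)*(1/(2*M)) = 1)
o(Q, p) = p² + (-588 + p)*(Q + p) (o(Q, p) = p² + (Q + p)*(-588 + p) = p² + (-588 + p)*(Q + p))
(-2*(-51))*(166 + N(-2)) - o(572, 138) = (-2*(-51))*(166 + 1) - (-588*572 - 588*138 + 2*138² + 572*138) = 102*167 - (-336336 - 81144 + 2*19044 + 78936) = 17034 - (-336336 - 81144 + 38088 + 78936) = 17034 - 1*(-300456) = 17034 + 300456 = 317490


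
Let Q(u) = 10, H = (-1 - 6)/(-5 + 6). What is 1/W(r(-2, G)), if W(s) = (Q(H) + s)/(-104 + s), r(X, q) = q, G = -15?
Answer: 119/5 ≈ 23.800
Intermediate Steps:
H = -7 (H = -7/1 = -7*1 = -7)
W(s) = (10 + s)/(-104 + s)
1/W(r(-2, G)) = 1/((10 - 15)/(-104 - 15)) = 1/(-5/(-119)) = 1/(-1/119*(-5)) = 1/(5/119) = 119/5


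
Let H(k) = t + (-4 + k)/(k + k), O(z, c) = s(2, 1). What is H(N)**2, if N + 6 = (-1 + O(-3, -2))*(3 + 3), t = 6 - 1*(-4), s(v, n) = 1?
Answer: 4225/36 ≈ 117.36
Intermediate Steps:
O(z, c) = 1
t = 10 (t = 6 + 4 = 10)
N = -6 (N = -6 + (-1 + 1)*(3 + 3) = -6 + 0*6 = -6 + 0 = -6)
H(k) = 10 + (-4 + k)/(2*k) (H(k) = 10 + (-4 + k)/(k + k) = 10 + (-4 + k)/((2*k)) = 10 + (-4 + k)*(1/(2*k)) = 10 + (-4 + k)/(2*k))
H(N)**2 = (21/2 - 2/(-6))**2 = (21/2 - 2*(-1/6))**2 = (21/2 + 1/3)**2 = (65/6)**2 = 4225/36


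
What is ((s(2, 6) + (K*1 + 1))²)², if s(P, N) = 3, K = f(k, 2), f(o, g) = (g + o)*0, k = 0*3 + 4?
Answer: 256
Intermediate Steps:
k = 4 (k = 0 + 4 = 4)
f(o, g) = 0
K = 0
((s(2, 6) + (K*1 + 1))²)² = ((3 + (0*1 + 1))²)² = ((3 + (0 + 1))²)² = ((3 + 1)²)² = (4²)² = 16² = 256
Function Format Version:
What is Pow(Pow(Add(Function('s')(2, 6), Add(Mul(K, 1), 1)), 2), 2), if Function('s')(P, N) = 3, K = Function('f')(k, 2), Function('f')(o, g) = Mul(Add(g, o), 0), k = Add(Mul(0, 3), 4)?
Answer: 256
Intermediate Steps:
k = 4 (k = Add(0, 4) = 4)
Function('f')(o, g) = 0
K = 0
Pow(Pow(Add(Function('s')(2, 6), Add(Mul(K, 1), 1)), 2), 2) = Pow(Pow(Add(3, Add(Mul(0, 1), 1)), 2), 2) = Pow(Pow(Add(3, Add(0, 1)), 2), 2) = Pow(Pow(Add(3, 1), 2), 2) = Pow(Pow(4, 2), 2) = Pow(16, 2) = 256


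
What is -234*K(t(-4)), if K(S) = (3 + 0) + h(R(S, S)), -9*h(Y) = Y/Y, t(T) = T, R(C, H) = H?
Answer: -676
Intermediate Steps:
h(Y) = -⅑ (h(Y) = -Y/(9*Y) = -⅑*1 = -⅑)
K(S) = 26/9 (K(S) = (3 + 0) - ⅑ = 3 - ⅑ = 26/9)
-234*K(t(-4)) = -234*26/9 = -676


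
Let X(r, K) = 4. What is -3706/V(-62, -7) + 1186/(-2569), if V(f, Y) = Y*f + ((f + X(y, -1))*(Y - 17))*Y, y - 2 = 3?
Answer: -108639/1708385 ≈ -0.063592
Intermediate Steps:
y = 5 (y = 2 + 3 = 5)
V(f, Y) = Y*f + Y*(-17 + Y)*(4 + f) (V(f, Y) = Y*f + ((f + 4)*(Y - 17))*Y = Y*f + ((4 + f)*(-17 + Y))*Y = Y*f + ((-17 + Y)*(4 + f))*Y = Y*f + Y*(-17 + Y)*(4 + f))
-3706/V(-62, -7) + 1186/(-2569) = -3706*(-1/(7*(-68 - 16*(-62) + 4*(-7) - 7*(-62)))) + 1186/(-2569) = -3706*(-1/(7*(-68 + 992 - 28 + 434))) + 1186*(-1/2569) = -3706/((-7*1330)) - 1186/2569 = -3706/(-9310) - 1186/2569 = -3706*(-1/9310) - 1186/2569 = 1853/4655 - 1186/2569 = -108639/1708385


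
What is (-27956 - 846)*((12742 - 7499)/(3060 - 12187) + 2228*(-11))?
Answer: 6442712438718/9127 ≈ 7.0590e+8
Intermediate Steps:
(-27956 - 846)*((12742 - 7499)/(3060 - 12187) + 2228*(-11)) = -28802*(5243/(-9127) - 24508) = -28802*(5243*(-1/9127) - 24508) = -28802*(-5243/9127 - 24508) = -28802*(-223689759/9127) = 6442712438718/9127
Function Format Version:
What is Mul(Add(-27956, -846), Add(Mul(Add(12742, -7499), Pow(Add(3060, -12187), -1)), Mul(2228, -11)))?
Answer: Rational(6442712438718, 9127) ≈ 7.0590e+8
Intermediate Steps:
Mul(Add(-27956, -846), Add(Mul(Add(12742, -7499), Pow(Add(3060, -12187), -1)), Mul(2228, -11))) = Mul(-28802, Add(Mul(5243, Pow(-9127, -1)), -24508)) = Mul(-28802, Add(Mul(5243, Rational(-1, 9127)), -24508)) = Mul(-28802, Add(Rational(-5243, 9127), -24508)) = Mul(-28802, Rational(-223689759, 9127)) = Rational(6442712438718, 9127)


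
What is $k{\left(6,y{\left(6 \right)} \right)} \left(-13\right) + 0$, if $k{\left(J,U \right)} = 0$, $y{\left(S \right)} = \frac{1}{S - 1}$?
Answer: $0$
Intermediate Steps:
$y{\left(S \right)} = \frac{1}{-1 + S}$
$k{\left(6,y{\left(6 \right)} \right)} \left(-13\right) + 0 = 0 \left(-13\right) + 0 = 0 + 0 = 0$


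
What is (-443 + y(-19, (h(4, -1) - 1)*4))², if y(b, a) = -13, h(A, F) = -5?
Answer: 207936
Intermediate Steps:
(-443 + y(-19, (h(4, -1) - 1)*4))² = (-443 - 13)² = (-456)² = 207936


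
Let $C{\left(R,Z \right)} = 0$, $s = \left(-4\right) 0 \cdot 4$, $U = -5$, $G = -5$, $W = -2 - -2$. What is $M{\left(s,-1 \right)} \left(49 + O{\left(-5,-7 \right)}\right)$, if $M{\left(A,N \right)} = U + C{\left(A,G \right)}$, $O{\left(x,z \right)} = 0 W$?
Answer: $-245$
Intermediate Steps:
$W = 0$ ($W = -2 + 2 = 0$)
$s = 0$ ($s = 0 \cdot 4 = 0$)
$O{\left(x,z \right)} = 0$ ($O{\left(x,z \right)} = 0 \cdot 0 = 0$)
$M{\left(A,N \right)} = -5$ ($M{\left(A,N \right)} = -5 + 0 = -5$)
$M{\left(s,-1 \right)} \left(49 + O{\left(-5,-7 \right)}\right) = - 5 \left(49 + 0\right) = \left(-5\right) 49 = -245$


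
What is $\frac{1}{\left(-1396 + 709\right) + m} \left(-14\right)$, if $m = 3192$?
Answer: $- \frac{14}{2505} \approx -0.0055888$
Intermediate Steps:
$\frac{1}{\left(-1396 + 709\right) + m} \left(-14\right) = \frac{1}{\left(-1396 + 709\right) + 3192} \left(-14\right) = \frac{1}{-687 + 3192} \left(-14\right) = \frac{1}{2505} \left(-14\right) = - \frac{14}{2505}$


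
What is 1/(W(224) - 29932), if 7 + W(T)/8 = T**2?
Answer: 1/371420 ≈ 2.6924e-6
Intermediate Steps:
W(T) = -56 + 8*T**2
1/(W(224) - 29932) = 1/((-56 + 8*224**2) - 29932) = 1/((-56 + 8*50176) - 29932) = 1/((-56 + 401408) - 29932) = 1/(401352 - 29932) = 1/371420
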